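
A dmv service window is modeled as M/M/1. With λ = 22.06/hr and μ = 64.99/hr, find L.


ρ = λ/μ = 22.06/64.99 = 0.3394
L = ρ/(1−ρ) = 0.3394/(1 − 0.3394) = 0.3394/0.6606 = 0.5139

Final: 0.5139


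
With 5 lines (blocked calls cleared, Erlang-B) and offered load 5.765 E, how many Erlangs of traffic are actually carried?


B(5,5.765) = 0.343677 (Erlang-B)
Carried load = a(1 − B) = 5.765·(1 − 0.343677) = 5.765·0.656323 = 3.7837 E

Final: 3.7837 Erlangs


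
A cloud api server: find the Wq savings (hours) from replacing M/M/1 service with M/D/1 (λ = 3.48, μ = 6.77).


ρ = 3.48/6.77 = 0.5140
Wq(M/M/1) = ρ/(μ−λ) = 0.5140/3.29 = 0.15624 hr
Wq(M/D/1) = ρ/(2(μ−λ)) = 0.07812 hr
Savings = 0.15624 − 0.07812 = 0.07812 hr

Final: 0.07812 hr


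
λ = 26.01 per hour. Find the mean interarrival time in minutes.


Mean interarrival time = 1/λ = 1/26.01 hour = 0.03845 hour
In minutes: 0.03845 × 60 = 2.3068 min

Final: 2.3068 min


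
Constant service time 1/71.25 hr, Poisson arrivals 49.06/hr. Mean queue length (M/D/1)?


ρ = 49.06/71.25 = 0.6886
M/D/1: Lq = ρ²/(2(1−ρ)) = 0.4741/(2·0.3114) = 0.76117

Final: 0.76117


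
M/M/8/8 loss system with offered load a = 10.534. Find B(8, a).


B(c,a) = (a^c/c!) / Σ_{k=0}^{c} a^k/k!
a^8/8! = 3760.330253
Σ terms (k=0..8): 1.00000 + 10.53400 + 55.48258 + 194.81783 + 513.05274 + 1080.89952 + 1897.69926 + 2855.76628 + 3760.33025 = 10369.582461
B = 3760.330253/10369.582461 = 0.362631

Final: 0.362631


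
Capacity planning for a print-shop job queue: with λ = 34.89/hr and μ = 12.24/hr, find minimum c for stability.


Stability requires cμ > λ ⇔ c > λ/μ.
λ/μ = 34.89/12.24 = 2.8505
Minimum integer c = ⌊2.8505⌋ + 1 = 3
Check: 3·12.24 = 36.72 > 34.89, while 2·12.24 = 24.48 ≤ 34.89

Final: 3 servers


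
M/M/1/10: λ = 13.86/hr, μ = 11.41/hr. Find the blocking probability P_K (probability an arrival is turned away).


ρ = λ/μ = 13.86/11.41 = 1.2147
P_K = (1−ρ)ρ^K/(1−ρ^(K+1)) = (-0.2147·6.994809)/(1 − 8.496762)
= -1.501953/-7.496762 = 0.200347

Final: 0.200347


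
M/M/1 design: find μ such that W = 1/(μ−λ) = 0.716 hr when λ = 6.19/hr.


W = 1/(μ−λ) ⇒ μ − λ = 1/W = 1/0.716 = 1.3966
μ = λ + 1/W = 6.19 + 1.3966 = 7.5866 per hr

Final: 7.5866 /hr


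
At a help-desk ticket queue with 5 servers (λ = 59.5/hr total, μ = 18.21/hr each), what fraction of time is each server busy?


ρ = λ/(cμ) = 59.5/(5·18.21) = 59.5/91.05 = 0.6535

Final: 0.6535


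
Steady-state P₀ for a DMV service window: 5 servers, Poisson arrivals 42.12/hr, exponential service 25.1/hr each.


a = λ/μ = 42.12/25.1 = 1.6781; ρ = a/c = 0.3356
Σ_{k=0}^{4} a^k/k! (terms k=0..4) = 1.00000 + 1.67809 + 1.40799 + 0.78758 + 0.33041 = 5.20406
Tail: a^5/(5!(1−ρ)) = 13.30679/(120·0.6644) = 0.16691
P₀ = 1/(5.20406 + 0.16691) = 1/5.37097 = 0.186186

Final: 0.186186


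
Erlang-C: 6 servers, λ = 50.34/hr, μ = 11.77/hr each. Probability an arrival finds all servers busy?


a = λ/μ = 4.2770; ρ = a/6 = 0.7128
P₀ = 0.012058 (from M/M/c formula)
C(c,a) = [a^c/(c!(1−ρ))]·P₀ = [6120.97337/(720·0.2872)]·0.012058
= 29.60382·0.012058 = 0.356952

Final: 0.356952


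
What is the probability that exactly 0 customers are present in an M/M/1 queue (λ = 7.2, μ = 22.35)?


ρ = 7.2/22.35 = 0.3221
P_n = (1−ρ)·ρ^n = (1 − 0.3221)·0.3221^0 = 0.6779·1.000000 = 0.677852

Final: 0.677852


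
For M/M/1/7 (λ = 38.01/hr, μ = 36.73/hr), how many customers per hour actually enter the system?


ρ = 1.0348; P_K = (1−ρ)ρ^7/(1−ρ^8) = 0.140489
λ_eff = λ(1 − P_K) = 38.01·(1 − 0.140489) = 38.01·0.859511 = 32.6700 /hr

Final: 32.6700 /hr


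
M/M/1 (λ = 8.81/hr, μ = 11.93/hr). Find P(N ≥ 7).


ρ = 8.81/11.93 = 0.7385
P(N ≥ n) = ρ^n = 0.7385^7 = 0.119770

Final: 0.119770


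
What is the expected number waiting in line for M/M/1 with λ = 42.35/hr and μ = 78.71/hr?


ρ = 42.35/78.71 = 0.5381
Lq = ρ²/(1−ρ) = 0.2895/0.4619 = 0.6267

Final: 0.6267


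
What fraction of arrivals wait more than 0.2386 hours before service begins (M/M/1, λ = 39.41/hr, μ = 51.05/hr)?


ρ = 39.41/51.05 = 0.7720
P(Wq > t) = ρ·e^{−(μ−λ)t} = 0.7720·e^{−2.7773}
= 0.7720·0.062206 = 0.048022

Final: 0.048022


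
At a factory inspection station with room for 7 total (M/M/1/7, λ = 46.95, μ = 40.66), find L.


ρ = 46.95/40.66 = 1.1547
L = ρ[1 − (K+1)ρ^K + Kρ^(K+1)] / [(1−ρ)(1−ρ^(K+1))]
Numerator: 1.1547·(1 − 8·2.737017 + 7·3.160427) = 1.416641
Denominator: (-0.1547)·(-2.160427) = 0.334213
L = 1.416641/0.334213 = 4.2387

Final: 4.2387


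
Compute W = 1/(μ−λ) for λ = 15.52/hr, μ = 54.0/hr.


W = 1/(μ−λ) = 1/(54.0 − 15.52) = 1/38.48 = 0.02599 hr

Final: 0.02599 hr


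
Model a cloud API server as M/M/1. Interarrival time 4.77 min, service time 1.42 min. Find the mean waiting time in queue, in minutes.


λ = 60/4.77 = 12.5786 /hr
μ = 60/1.42 = 42.2535 /hr
ρ = λ/μ = 12.5786/42.2535 = 0.2977
Wq = ρ/(μ−λ) = 0.2977/(42.2535−12.5786) = 0.01003 hr
In minutes: 0.01003·60 = 0.6019 min

Final: 0.6019 min


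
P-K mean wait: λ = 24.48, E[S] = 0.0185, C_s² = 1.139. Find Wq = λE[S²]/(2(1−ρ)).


ρ = λ·E[S] = 24.48·0.0185 = 0.4529
E[S²] = E[S]²(1+C_s²) = 0.0185²·(1+1.139) = 0.0007321
Wq = λ·E[S²]/(2(1−ρ)) = 24.48·0.0007321/(2·0.5471) = 0.01638 hr

Final: 0.01638 hr


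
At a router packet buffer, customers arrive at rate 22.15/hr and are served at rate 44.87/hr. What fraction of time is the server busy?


ρ = λ/μ = 22.15/44.87 = 0.4936

Final: 0.4936


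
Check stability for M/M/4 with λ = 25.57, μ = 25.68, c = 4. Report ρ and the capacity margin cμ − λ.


Total capacity cμ = 4·25.68 = 102.72/hr
ρ = λ/(cμ) = 25.57/102.72 = 0.2489
Stable ⇔ ρ < 1: YES
Spare capacity = cμ − λ = 102.72 − 25.57 = 77.15/hr

Final: ρ = 0.2489; stable; margin = 77.15/hr


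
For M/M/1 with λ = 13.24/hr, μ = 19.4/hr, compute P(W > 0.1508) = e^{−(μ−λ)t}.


W ~ Exponential(μ−λ) for M/M/1.
μ − λ = 19.4 − 13.24 = 6.1600
P(W > t) = e^{−(μ−λ)t} = e^{−0.9289} = 0.394977

Final: 0.394977


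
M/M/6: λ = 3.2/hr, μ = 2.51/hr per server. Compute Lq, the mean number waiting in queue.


a = λ/μ = 1.2749; ρ = a/6 = 0.2125
P₀ = 0.279434
Lq = P₀·a^c·ρ / (c!·(1−ρ)²) = 0.279434·4.29396·0.2125/(720·0.62018)
= 0.0005710

Final: 0.0005710


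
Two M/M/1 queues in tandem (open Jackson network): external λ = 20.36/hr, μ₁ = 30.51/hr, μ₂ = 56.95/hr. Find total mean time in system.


Each node sees arrival rate λ = 20.36/hr (tandem ⇒ throughput preserved).
W₁ = 1/(μ₁−λ) = 1/(30.51−20.36) = 0.09852 hr
W₂ = 1/(μ₂−λ) = 1/(56.95−20.36) = 0.02733 hr
W_total = W₁ + W₂ = 0.09852 + 0.02733 = 0.12585 hr

Final: 0.12585 hr


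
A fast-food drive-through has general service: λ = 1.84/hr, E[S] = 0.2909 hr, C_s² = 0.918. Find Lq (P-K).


ρ = λ·E[S] = 1.84·0.2909 = 0.5353
Lq = ρ²(1+C_s²)/(2(1−ρ)) = 0.2865·(1+0.918)/(2·0.4647)
= 0.2865·1.9180/0.9295 = 0.59119

Final: 0.59119


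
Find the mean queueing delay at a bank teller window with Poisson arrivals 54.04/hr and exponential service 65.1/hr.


ρ = 54.04/65.1 = 0.8301
Wq = ρ/(μ−λ) = 0.8301/(65.1 − 54.04) = 0.8301/11.06 = 0.07505 hr

Final: 0.07505 hr


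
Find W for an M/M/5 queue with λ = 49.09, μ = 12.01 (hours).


a = 4.0874; ρ = 0.8175; P₀ = 0.011294
Lq = P₀·a^c·ρ/(c!(1−ρ)²) = 2.63506
Wq = Lq/λ = 2.63506/49.09 = 0.05368 hr
W = Wq + 1/μ = 0.05368 + 0.08326 = 0.13694 hr

Final: 0.13694 hr


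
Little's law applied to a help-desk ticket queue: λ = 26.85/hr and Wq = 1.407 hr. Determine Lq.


Lq = λWq = 26.85·1.407 = 37.7780

Final: 37.7780


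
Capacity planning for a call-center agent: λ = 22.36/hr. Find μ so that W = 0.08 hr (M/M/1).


W = 1/(μ−λ) ⇒ μ − λ = 1/W = 1/0.08 = 12.5000
μ = λ + 1/W = 22.36 + 12.5000 = 34.8600 per hr

Final: 34.8600 /hr


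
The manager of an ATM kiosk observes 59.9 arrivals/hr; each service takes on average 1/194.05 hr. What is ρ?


ρ = λ/μ = 59.9/194.05 = 0.3087

Final: 0.3087


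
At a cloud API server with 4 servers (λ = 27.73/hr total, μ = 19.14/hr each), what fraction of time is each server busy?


ρ = λ/(cμ) = 27.73/(4·19.14) = 27.73/76.56 = 0.3622

Final: 0.3622


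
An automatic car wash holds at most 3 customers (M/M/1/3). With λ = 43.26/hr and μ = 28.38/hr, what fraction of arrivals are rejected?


ρ = λ/μ = 43.26/28.38 = 1.5243
P_K = (1−ρ)ρ^K/(1−ρ^(K+1)) = (-0.5243·3.541786)/(1 − 5.398791)
= -1.857004/-4.398791 = 0.422162

Final: 0.422162


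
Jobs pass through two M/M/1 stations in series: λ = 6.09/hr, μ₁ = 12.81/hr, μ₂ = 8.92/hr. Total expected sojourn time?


Each node sees arrival rate λ = 6.09/hr (tandem ⇒ throughput preserved).
W₁ = 1/(μ₁−λ) = 1/(12.81−6.09) = 0.14881 hr
W₂ = 1/(μ₂−λ) = 1/(8.92−6.09) = 0.35336 hr
W_total = W₁ + W₂ = 0.14881 + 0.35336 = 0.50217 hr

Final: 0.50217 hr


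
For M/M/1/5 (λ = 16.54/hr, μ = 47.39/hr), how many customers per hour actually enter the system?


ρ = 0.3490; P_K = (1−ρ)ρ^5/(1−ρ^6) = 0.003378
λ_eff = λ(1 − P_K) = 16.54·(1 − 0.003378) = 16.54·0.996622 = 16.4841 /hr

Final: 16.4841 /hr


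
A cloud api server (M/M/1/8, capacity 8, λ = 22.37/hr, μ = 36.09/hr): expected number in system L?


ρ = 22.37/36.09 = 0.6198
L = ρ[1 − (K+1)ρ^K + Kρ^(K+1)] / [(1−ρ)(1−ρ^(K+1))]
Numerator: 0.6198·(1 − 9·0.021789 + 8·0.013506) = 0.565260
Denominator: (0.3802)·(0.986494) = 0.375026
L = 0.565260/0.375026 = 1.5073

Final: 1.5073


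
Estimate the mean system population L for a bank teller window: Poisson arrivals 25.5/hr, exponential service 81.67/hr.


ρ = λ/μ = 25.5/81.67 = 0.3122
L = ρ/(1−ρ) = 0.3122/(1 − 0.3122) = 0.3122/0.6878 = 0.4540

Final: 0.4540


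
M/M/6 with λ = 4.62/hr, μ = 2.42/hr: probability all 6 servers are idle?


a = λ/μ = 4.62/2.42 = 1.9091; ρ = a/c = 0.3182
Σ_{k=0}^{5} a^k/k! (terms k=0..5) = 1.00000 + 1.90909 + 1.82231 + 1.15965 + 0.55347 + 0.21133 = 6.65586
Tail: a^6/(6!(1−ρ)) = 48.41274/(720·0.6818) = 0.09862
P₀ = 1/(6.65586 + 0.09862) = 1/6.75447 = 0.148050

Final: 0.148050


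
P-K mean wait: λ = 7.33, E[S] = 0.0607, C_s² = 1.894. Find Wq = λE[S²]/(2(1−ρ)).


ρ = λ·E[S] = 7.33·0.0607 = 0.4449
E[S²] = E[S]²(1+C_s²) = 0.0607²·(1+1.894) = 0.010663
Wq = λ·E[S²]/(2(1−ρ)) = 7.33·0.010663/(2·0.5551) = 0.07040 hr

Final: 0.07040 hr


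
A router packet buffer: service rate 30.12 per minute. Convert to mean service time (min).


Mean service time = 1/μ = 1/30.12 minute = 0.03320 minute
In minutes: 0.03320 × 1 = 0.03320 min

Final: 0.03320 min


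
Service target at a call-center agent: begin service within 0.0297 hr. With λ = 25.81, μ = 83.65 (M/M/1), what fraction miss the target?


ρ = 25.81/83.65 = 0.3085
P(Wq > t) = ρ·e^{−(μ−λ)t} = 0.3085·e^{−1.7178}
= 0.3085·0.179452 = 0.055369

Final: 0.055369


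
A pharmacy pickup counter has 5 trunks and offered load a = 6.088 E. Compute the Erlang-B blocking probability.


B(c,a) = (a^c/c!) / Σ_{k=0}^{c} a^k/k!
a^5/5! = 69.693451
Σ terms (k=0..5): 1.00000 + 6.08800 + 18.53187 + 37.60735 + 57.23838 + 69.69345 = 190.159049
B = 69.693451/190.159049 = 0.366501

Final: 0.366501


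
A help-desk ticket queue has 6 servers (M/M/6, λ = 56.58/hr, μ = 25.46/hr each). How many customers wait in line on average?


a = λ/μ = 2.2223; ρ = a/6 = 0.3704
P₀ = 0.108055
Lq = P₀·a^c·ρ / (c!·(1−ρ)²) = 0.108055·120.45567·0.3704/(720·0.39642)
= 0.01689

Final: 0.01689


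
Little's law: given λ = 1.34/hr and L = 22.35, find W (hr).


W = L/λ = 22.35/1.34 = 16.6791 hr

Final: 16.6791 hr


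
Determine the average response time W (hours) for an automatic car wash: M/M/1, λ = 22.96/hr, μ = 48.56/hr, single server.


W = 1/(μ−λ) = 1/(48.56 − 22.96) = 1/25.60 = 0.03906 hr

Final: 0.03906 hr


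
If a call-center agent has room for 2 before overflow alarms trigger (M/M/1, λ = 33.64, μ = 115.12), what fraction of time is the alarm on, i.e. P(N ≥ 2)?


ρ = 33.64/115.12 = 0.2922
P(N ≥ n) = ρ^n = 0.2922^2 = 0.085391

Final: 0.085391


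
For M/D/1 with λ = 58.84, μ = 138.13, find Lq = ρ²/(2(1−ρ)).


ρ = 58.84/138.13 = 0.4260
M/D/1: Lq = ρ²/(2(1−ρ)) = 0.1815/(2·0.5740) = 0.15806

Final: 0.15806


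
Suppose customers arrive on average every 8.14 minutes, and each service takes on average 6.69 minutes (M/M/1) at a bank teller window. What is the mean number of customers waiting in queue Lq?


λ = 60/8.14 = 7.3710 /hr
μ = 60/6.69 = 8.9686 /hr
ρ = λ/μ = 7.3710/8.9686 = 0.8219
Lq = ρ²/(1−ρ) = 0.6755/0.1781 = 3.7919

Final: 3.7919


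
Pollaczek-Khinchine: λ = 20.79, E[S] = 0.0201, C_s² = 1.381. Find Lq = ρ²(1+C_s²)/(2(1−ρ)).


ρ = λ·E[S] = 20.79·0.0201 = 0.4179
Lq = ρ²(1+C_s²)/(2(1−ρ)) = 0.1746·(1+1.381)/(2·0.5821)
= 0.1746·2.3810/1.1642 = 0.35712

Final: 0.35712


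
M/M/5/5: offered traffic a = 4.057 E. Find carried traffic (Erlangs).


B(5,4.057) = 0.204155 (Erlang-B)
Carried load = a(1 − B) = 4.057·(1 − 0.204155) = 4.057·0.795845 = 3.2287 E

Final: 3.2287 Erlangs


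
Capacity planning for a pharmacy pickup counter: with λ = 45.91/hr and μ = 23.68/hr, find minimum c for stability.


Stability requires cμ > λ ⇔ c > λ/μ.
λ/μ = 45.91/23.68 = 1.9388
Minimum integer c = ⌊1.9388⌋ + 1 = 2
Check: 2·23.68 = 47.36 > 45.91, while 1·23.68 = 23.68 ≤ 45.91

Final: 2 servers


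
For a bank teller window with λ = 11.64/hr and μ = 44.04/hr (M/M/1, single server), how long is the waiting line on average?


ρ = 11.64/44.04 = 0.2643
Lq = ρ²/(1−ρ) = 0.06986/0.7357 = 0.09495

Final: 0.09495


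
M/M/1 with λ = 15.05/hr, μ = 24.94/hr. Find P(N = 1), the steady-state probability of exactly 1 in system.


ρ = 15.05/24.94 = 0.6034
P_n = (1−ρ)·ρ^n = (1 − 0.6034)·0.6034^1 = 0.3966·0.603448 = 0.239298

Final: 0.239298


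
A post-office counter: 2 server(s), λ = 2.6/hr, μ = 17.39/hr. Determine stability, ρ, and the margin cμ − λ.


Total capacity cμ = 2·17.39 = 34.78/hr
ρ = λ/(cμ) = 2.6/34.78 = 0.07476
Stable ⇔ ρ < 1: YES
Spare capacity = cμ − λ = 34.78 − 2.6 = 32.18/hr

Final: ρ = 0.07476; stable; margin = 32.18/hr


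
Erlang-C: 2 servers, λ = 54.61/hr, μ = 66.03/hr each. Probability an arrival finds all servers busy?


a = λ/μ = 0.8270; ρ = a/2 = 0.4135
P₀ = 0.414903 (from M/M/c formula)
C(c,a) = [a^c/(c!(1−ρ))]·P₀ = [0.68401/(2·0.5865)]·0.414903
= 0.58315·0.414903 = 0.241952

Final: 0.241952


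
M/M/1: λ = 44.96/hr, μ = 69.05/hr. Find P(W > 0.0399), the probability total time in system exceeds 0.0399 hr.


W ~ Exponential(μ−λ) for M/M/1.
μ − λ = 69.05 − 44.96 = 24.0900
P(W > t) = e^{−(μ−λ)t} = e^{−0.9612} = 0.382437

Final: 0.382437


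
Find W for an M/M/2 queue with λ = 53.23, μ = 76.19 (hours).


a = 0.6986; ρ = 0.3493; P₀ = 0.482224
Lq = P₀·a^c·ρ/(c!(1−ρ)²) = 0.09710
Wq = Lq/λ = 0.09710/53.23 = 0.001824 hr
W = Wq + 1/μ = 0.001824 + 0.01313 = 0.01495 hr

Final: 0.01495 hr


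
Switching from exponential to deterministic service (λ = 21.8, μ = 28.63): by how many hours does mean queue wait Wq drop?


ρ = 21.8/28.63 = 0.7614
Wq(M/M/1) = ρ/(μ−λ) = 0.7614/6.83 = 0.11148 hr
Wq(M/D/1) = ρ/(2(μ−λ)) = 0.05574 hr
Savings = 0.11148 − 0.05574 = 0.05574 hr

Final: 0.05574 hr


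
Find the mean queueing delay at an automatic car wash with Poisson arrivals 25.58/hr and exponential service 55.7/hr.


ρ = 25.58/55.7 = 0.4592
Wq = ρ/(μ−λ) = 0.4592/(55.7 − 25.58) = 0.4592/30.12 = 0.01525 hr

Final: 0.01525 hr


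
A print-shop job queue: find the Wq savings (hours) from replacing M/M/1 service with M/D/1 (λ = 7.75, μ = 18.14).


ρ = 7.75/18.14 = 0.4272
Wq(M/M/1) = ρ/(μ−λ) = 0.4272/10.39 = 0.04112 hr
Wq(M/D/1) = ρ/(2(μ−λ)) = 0.02056 hr
Savings = 0.04112 − 0.02056 = 0.02056 hr

Final: 0.02056 hr


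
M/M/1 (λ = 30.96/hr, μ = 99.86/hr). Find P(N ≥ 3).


ρ = 30.96/99.86 = 0.3100
P(N ≥ n) = ρ^n = 0.3100^3 = 0.029801

Final: 0.029801


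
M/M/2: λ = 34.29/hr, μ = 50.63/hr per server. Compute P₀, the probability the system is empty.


a = λ/μ = 34.29/50.63 = 0.6773; ρ = a/c = 0.3386
Σ_{k=0}^{1} a^k/k! (terms k=0..1) = 1.00000 + 0.67727 = 1.67727
Tail: a^2/(2!(1−ρ)) = 0.45869/(2·0.6614) = 0.34677
P₀ = 1/(1.67727 + 0.34677) = 1/2.02404 = 0.494061

Final: 0.494061


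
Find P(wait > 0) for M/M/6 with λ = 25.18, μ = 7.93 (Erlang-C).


a = λ/μ = 3.1753; ρ = a/6 = 0.5292
P₀ = 0.040814 (from M/M/c formula)
C(c,a) = [a^c/(c!(1−ρ))]·P₀ = [1024.93242/(720·0.4708)]·0.040814
= 3.02370·0.040814 = 0.123409

Final: 0.123409


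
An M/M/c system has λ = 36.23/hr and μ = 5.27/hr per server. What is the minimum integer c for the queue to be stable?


Stability requires cμ > λ ⇔ c > λ/μ.
λ/μ = 36.23/5.27 = 6.8748
Minimum integer c = ⌊6.8748⌋ + 1 = 7
Check: 7·5.27 = 36.89 > 36.23, while 6·5.27 = 31.62 ≤ 36.23

Final: 7 servers


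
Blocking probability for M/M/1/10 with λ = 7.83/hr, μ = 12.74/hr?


ρ = λ/μ = 7.83/12.74 = 0.6146
P_K = (1−ρ)ρ^K/(1−ρ^(K+1)) = (0.3854·0.007690)/(1 − 0.004726)
= 0.002964/0.995274 = 0.002978

Final: 0.002978


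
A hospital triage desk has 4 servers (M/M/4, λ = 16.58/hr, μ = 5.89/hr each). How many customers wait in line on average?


a = λ/μ = 2.8149; ρ = a/4 = 0.7037
P₀ = 0.049201
Lq = P₀·a^c·ρ / (c!·(1−ρ)²) = 0.049201·62.78804·0.7037/(24·0.08777)
= 1.03201

Final: 1.03201


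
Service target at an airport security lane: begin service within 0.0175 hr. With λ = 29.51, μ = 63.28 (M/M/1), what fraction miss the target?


ρ = 29.51/63.28 = 0.4663
P(Wq > t) = ρ·e^{−(μ−λ)t} = 0.4663·e^{−0.5910}
= 0.4663·0.553787 = 0.258253

Final: 0.258253


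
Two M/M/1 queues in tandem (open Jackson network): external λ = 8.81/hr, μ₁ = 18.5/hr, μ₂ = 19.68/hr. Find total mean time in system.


Each node sees arrival rate λ = 8.81/hr (tandem ⇒ throughput preserved).
W₁ = 1/(μ₁−λ) = 1/(18.5−8.81) = 0.10320 hr
W₂ = 1/(μ₂−λ) = 1/(19.68−8.81) = 0.09200 hr
W_total = W₁ + W₂ = 0.10320 + 0.09200 = 0.19520 hr

Final: 0.19520 hr


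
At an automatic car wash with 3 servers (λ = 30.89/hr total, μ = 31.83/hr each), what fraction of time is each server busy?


ρ = λ/(cμ) = 30.89/(3·31.83) = 30.89/95.49 = 0.3235

Final: 0.3235


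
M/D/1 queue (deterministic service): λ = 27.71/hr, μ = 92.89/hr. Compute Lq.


ρ = 27.71/92.89 = 0.2983
M/D/1: Lq = ρ²/(2(1−ρ)) = 0.08899/(2·0.7017) = 0.06341

Final: 0.06341


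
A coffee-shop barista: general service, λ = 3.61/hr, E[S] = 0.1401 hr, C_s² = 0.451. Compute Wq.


ρ = λ·E[S] = 3.61·0.1401 = 0.5058
E[S²] = E[S]²(1+C_s²) = 0.1401²·(1+0.451) = 0.028480
Wq = λ·E[S²]/(2(1−ρ)) = 3.61·0.028480/(2·0.4942) = 0.10401 hr

Final: 0.10401 hr


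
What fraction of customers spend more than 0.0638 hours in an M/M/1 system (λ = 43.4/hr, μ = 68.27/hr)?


W ~ Exponential(μ−λ) for M/M/1.
μ − λ = 68.27 − 43.4 = 24.8700
P(W > t) = e^{−(μ−λ)t} = e^{−1.5867} = 0.204598

Final: 0.204598


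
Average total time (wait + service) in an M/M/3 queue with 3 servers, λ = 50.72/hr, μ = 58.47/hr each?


a = 0.8675; ρ = 0.2892; P₀ = 0.417235
Lq = P₀·a^c·ρ/(c!(1−ρ)²) = 0.02597
Wq = Lq/λ = 0.02597/50.72 = 0.0005121 hr
W = Wq + 1/μ = 0.0005121 + 0.01710 = 0.01761 hr

Final: 0.01761 hr


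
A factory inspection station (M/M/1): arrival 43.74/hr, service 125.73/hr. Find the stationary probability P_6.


ρ = 43.74/125.73 = 0.3479
P_n = (1−ρ)·ρ^n = (1 − 0.3479)·0.3479^6 = 0.6521·0.001773 = 0.001156

Final: 0.001156


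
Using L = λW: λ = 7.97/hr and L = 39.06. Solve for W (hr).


W = L/λ = 39.06/7.97 = 4.9009 hr

Final: 4.9009 hr


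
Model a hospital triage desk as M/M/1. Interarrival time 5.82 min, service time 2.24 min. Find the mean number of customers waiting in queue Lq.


λ = 60/5.82 = 10.3093 /hr
μ = 60/2.24 = 26.7857 /hr
ρ = λ/μ = 10.3093/26.7857 = 0.3849
Lq = ρ²/(1−ρ) = 0.1481/0.6151 = 0.2408

Final: 0.2408


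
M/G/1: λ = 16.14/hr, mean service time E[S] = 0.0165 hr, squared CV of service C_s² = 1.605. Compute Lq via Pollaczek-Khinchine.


ρ = λ·E[S] = 16.14·0.0165 = 0.2663
Lq = ρ²(1+C_s²)/(2(1−ρ)) = 0.07092·(1+1.605)/(2·0.7337)
= 0.07092·2.6050/1.4674 = 0.12590

Final: 0.12590


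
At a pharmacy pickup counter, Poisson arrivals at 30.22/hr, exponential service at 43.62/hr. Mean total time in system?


W = 1/(μ−λ) = 1/(43.62 − 30.22) = 1/13.40 = 0.07463 hr

Final: 0.07463 hr


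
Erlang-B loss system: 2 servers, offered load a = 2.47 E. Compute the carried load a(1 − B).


B(2,2.47) = 0.467828 (Erlang-B)
Carried load = a(1 − B) = 2.47·(1 − 0.467828) = 2.47·0.532172 = 1.3145 E

Final: 1.3145 Erlangs


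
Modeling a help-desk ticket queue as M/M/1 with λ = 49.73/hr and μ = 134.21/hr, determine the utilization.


ρ = λ/μ = 49.73/134.21 = 0.3705

Final: 0.3705


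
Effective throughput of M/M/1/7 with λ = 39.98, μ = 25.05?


ρ = 1.5960; P_K = (1−ρ)ρ^7/(1−ρ^8) = 0.382523
λ_eff = λ(1 − P_K) = 39.98·(1 − 0.382523) = 39.98·0.617477 = 24.6867 /hr

Final: 24.6867 /hr


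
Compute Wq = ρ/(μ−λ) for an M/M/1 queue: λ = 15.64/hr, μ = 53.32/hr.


ρ = 15.64/53.32 = 0.2933
Wq = ρ/(μ−λ) = 0.2933/(53.32 − 15.64) = 0.2933/37.68 = 0.007785 hr

Final: 0.007785 hr


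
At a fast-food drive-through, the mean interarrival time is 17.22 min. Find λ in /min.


λ = 1/(interarrival time) in consistent units.
1 minute = 1 min, so λ = 1/17.22 = 0.05807 per minute

Final: 0.05807 /min


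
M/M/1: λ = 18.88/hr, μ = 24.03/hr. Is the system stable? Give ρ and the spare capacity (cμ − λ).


Total capacity cμ = 1·24.03 = 24.03/hr
ρ = λ/(cμ) = 18.88/24.03 = 0.7857
Stable ⇔ ρ < 1: YES
Spare capacity = cμ − λ = 24.03 − 18.88 = 5.15/hr

Final: ρ = 0.7857; stable; margin = 5.15/hr


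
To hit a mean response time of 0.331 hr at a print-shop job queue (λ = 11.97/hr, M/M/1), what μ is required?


W = 1/(μ−λ) ⇒ μ − λ = 1/W = 1/0.331 = 3.0211
μ = λ + 1/W = 11.97 + 3.0211 = 14.9911 per hr

Final: 14.9911 /hr


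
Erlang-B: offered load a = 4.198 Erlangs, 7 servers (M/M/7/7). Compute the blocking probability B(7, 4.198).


B(c,a) = (a^c/c!) / Σ_{k=0}^{c} a^k/k!
a^7/7! = 4.558968
Σ terms (k=0..7): 1.00000 + 4.19800 + 8.81160 + 12.33037 + 12.94072 + 10.86503 + 7.60190 + 4.55897 = 62.306589
B = 4.558968/62.306589 = 0.073170

Final: 0.073170


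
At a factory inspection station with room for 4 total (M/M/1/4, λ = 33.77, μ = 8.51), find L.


ρ = 33.77/8.51 = 3.9683
L = ρ[1 − (K+1)ρ^K + Kρ^(K+1)] / [(1−ρ)(1−ρ^(K+1))]
Numerator: 3.9683·(1 − 5·247.973917 + 4·984.028105) = 10703.394899
Denominator: (-2.9683)·(-983.028105) = 2917.895410
L = 10703.394899/2917.895410 = 3.6682

Final: 3.6682


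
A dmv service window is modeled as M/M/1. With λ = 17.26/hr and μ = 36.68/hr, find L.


ρ = λ/μ = 17.26/36.68 = 0.4706
L = ρ/(1−ρ) = 0.4706/(1 − 0.4706) = 0.4706/0.5294 = 0.8888

Final: 0.8888


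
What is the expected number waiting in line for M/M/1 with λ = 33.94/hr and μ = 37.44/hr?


ρ = 33.94/37.44 = 0.9065
Lq = ρ²/(1−ρ) = 0.8218/0.09348 = 8.7906

Final: 8.7906


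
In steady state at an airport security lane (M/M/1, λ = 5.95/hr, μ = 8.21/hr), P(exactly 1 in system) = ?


ρ = 5.95/8.21 = 0.7247
P_n = (1−ρ)·ρ^n = (1 − 0.7247)·0.7247^1 = 0.2753·0.724726 = 0.199498

Final: 0.199498


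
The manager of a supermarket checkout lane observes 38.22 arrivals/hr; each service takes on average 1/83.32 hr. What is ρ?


ρ = λ/μ = 38.22/83.32 = 0.4587

Final: 0.4587


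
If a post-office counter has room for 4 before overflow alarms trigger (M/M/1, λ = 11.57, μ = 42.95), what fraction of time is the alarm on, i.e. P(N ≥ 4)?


ρ = 11.57/42.95 = 0.2694
P(N ≥ n) = ρ^n = 0.2694^4 = 0.005266

Final: 0.005266


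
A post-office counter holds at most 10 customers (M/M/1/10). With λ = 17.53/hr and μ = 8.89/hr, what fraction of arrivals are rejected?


ρ = λ/μ = 17.53/8.89 = 1.9719
P_K = (1−ρ)ρ^K/(1−ρ^(K+1)) = (-0.9719·888.794895)/(1 − 1752.595557)
= -863.800662/-1751.595557 = 0.493151

Final: 0.493151


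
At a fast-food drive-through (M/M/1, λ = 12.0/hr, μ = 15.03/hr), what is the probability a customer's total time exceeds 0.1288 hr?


W ~ Exponential(μ−λ) for M/M/1.
μ − λ = 15.03 − 12.0 = 3.0300
P(W > t) = e^{−(μ−λ)t} = e^{−0.3903} = 0.676878

Final: 0.676878


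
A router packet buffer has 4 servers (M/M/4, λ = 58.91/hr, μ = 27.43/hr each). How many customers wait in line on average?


a = λ/μ = 2.1476; ρ = a/4 = 0.5369
P₀ = 0.110877
Lq = P₀·a^c·ρ / (c!·(1−ρ)²) = 0.110877·21.27418·0.5369/(24·0.21445)
= 0.24607

Final: 0.24607


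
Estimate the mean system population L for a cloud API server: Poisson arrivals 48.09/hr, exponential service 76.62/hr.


ρ = λ/μ = 48.09/76.62 = 0.6276
L = ρ/(1−ρ) = 0.6276/(1 − 0.6276) = 0.6276/0.3724 = 1.6856

Final: 1.6856


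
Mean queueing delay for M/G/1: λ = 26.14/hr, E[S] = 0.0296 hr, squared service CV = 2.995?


ρ = λ·E[S] = 26.14·0.0296 = 0.7737
E[S²] = E[S]²(1+C_s²) = 0.0296²·(1+2.995) = 0.003500
Wq = λ·E[S²]/(2(1−ρ)) = 26.14·0.003500/(2·0.2263) = 0.20220 hr

Final: 0.20220 hr


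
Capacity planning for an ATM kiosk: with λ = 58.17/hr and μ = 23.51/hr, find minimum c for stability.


Stability requires cμ > λ ⇔ c > λ/μ.
λ/μ = 58.17/23.51 = 2.4743
Minimum integer c = ⌊2.4743⌋ + 1 = 3
Check: 3·23.51 = 70.53 > 58.17, while 2·23.51 = 47.02 ≤ 58.17

Final: 3 servers


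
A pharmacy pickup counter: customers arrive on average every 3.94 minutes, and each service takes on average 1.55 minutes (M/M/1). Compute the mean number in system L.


λ = 60/3.94 = 15.2284 /hr
μ = 60/1.55 = 38.7097 /hr
ρ = λ/μ = 15.2284/38.7097 = 0.3934
L = ρ/(1−ρ) = 0.3934/0.6066 = 0.6485

Final: 0.6485


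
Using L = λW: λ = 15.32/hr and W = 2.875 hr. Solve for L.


L = λW = 15.32·2.875 = 44.0450

Final: 44.0450


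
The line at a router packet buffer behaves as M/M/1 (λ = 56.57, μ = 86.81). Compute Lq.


ρ = 56.57/86.81 = 0.6517
Lq = ρ²/(1−ρ) = 0.4247/0.3483 = 1.2190

Final: 1.2190


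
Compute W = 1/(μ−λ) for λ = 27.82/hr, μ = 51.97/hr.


W = 1/(μ−λ) = 1/(51.97 − 27.82) = 1/24.15 = 0.04141 hr

Final: 0.04141 hr


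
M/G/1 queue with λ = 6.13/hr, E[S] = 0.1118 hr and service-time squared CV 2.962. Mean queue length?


ρ = λ·E[S] = 6.13·0.1118 = 0.6853
Lq = ρ²(1+C_s²)/(2(1−ρ)) = 0.4697·(1+2.962)/(2·0.3147)
= 0.4697·3.9620/0.6293 = 2.95692

Final: 2.95692


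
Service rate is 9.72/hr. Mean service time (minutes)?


Mean service time = 1/μ = 1/9.72 hour = 0.10288 hour
In minutes: 0.10288 × 60 = 6.1728 min

Final: 6.1728 min


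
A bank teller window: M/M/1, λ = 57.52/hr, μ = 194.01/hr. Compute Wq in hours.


ρ = 57.52/194.01 = 0.2965
Wq = ρ/(μ−λ) = 0.2965/(194.01 − 57.52) = 0.2965/136.49 = 0.002172 hr

Final: 0.002172 hr


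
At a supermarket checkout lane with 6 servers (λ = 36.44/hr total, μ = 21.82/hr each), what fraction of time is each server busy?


ρ = λ/(cμ) = 36.44/(6·21.82) = 36.44/130.92 = 0.2783

Final: 0.2783


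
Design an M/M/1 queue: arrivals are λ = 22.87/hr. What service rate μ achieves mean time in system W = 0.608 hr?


W = 1/(μ−λ) ⇒ μ − λ = 1/W = 1/0.608 = 1.6447
μ = λ + 1/W = 22.87 + 1.6447 = 24.5147 per hr

Final: 24.5147 /hr


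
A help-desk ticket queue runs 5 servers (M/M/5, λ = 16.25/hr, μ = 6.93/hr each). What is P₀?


a = λ/μ = 16.25/6.93 = 2.3449; ρ = a/c = 0.4690
Σ_{k=0}^{4} a^k/k! (terms k=0..4) = 1.00000 + 2.34488 + 2.74922 + 2.14887 + 1.25971 = 9.50267
Tail: a^5/(5!(1−ρ)) = 70.89256/(120·0.5310) = 1.11251
P₀ = 1/(9.50267 + 1.11251) = 1/10.61519 = 0.094205

Final: 0.094205


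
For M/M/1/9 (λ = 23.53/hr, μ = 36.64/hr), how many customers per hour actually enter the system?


ρ = 0.6422; P_K = (1−ρ)ρ^9/(1−ρ^10) = 0.006728
λ_eff = λ(1 − P_K) = 23.53·(1 − 0.006728) = 23.53·0.993272 = 23.3717 /hr

Final: 23.3717 /hr


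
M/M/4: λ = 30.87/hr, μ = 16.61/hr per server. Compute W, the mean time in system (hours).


a = 1.8585; ρ = 0.4646; P₀ = 0.151883
Lq = P₀·a^c·ρ/(c!(1−ρ)²) = 0.12240
Wq = Lq/λ = 0.12240/30.87 = 0.003965 hr
W = Wq + 1/μ = 0.003965 + 0.06020 = 0.06417 hr

Final: 0.06417 hr


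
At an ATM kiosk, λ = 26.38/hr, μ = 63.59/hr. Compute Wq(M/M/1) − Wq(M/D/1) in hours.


ρ = 26.38/63.59 = 0.4148
Wq(M/M/1) = ρ/(μ−λ) = 0.4148/37.21 = 0.01115 hr
Wq(M/D/1) = ρ/(2(μ−λ)) = 0.005574 hr
Savings = 0.01115 − 0.005574 = 0.005574 hr

Final: 0.005574 hr


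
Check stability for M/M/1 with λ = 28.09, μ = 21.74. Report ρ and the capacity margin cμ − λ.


Total capacity cμ = 1·21.74 = 21.74/hr
ρ = λ/(cμ) = 28.09/21.74 = 1.2921
Stable ⇔ ρ < 1: NO
Spare capacity = cμ − λ = 21.74 − 28.09 = -6.35/hr

Final: ρ = 1.2921; unstable; margin = -6.35/hr


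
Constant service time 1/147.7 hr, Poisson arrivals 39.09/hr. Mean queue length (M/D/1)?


ρ = 39.09/147.7 = 0.2647
M/D/1: Lq = ρ²/(2(1−ρ)) = 0.07004/(2·0.7353) = 0.04763

Final: 0.04763


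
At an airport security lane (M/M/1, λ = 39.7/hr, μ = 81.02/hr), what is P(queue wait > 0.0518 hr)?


ρ = 39.7/81.02 = 0.4900
P(Wq > t) = ρ·e^{−(μ−λ)t} = 0.4900·e^{−2.1404}
= 0.4900·0.117611 = 0.057629

Final: 0.057629


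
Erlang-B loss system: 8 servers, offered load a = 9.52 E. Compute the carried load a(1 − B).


B(8,9.52) = 0.315308 (Erlang-B)
Carried load = a(1 − B) = 9.52·(1 − 0.315308) = 9.52·0.684692 = 6.5183 E

Final: 6.5183 Erlangs


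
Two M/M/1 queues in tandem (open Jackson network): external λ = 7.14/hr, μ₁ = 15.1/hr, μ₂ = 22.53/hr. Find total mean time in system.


Each node sees arrival rate λ = 7.14/hr (tandem ⇒ throughput preserved).
W₁ = 1/(μ₁−λ) = 1/(15.1−7.14) = 0.12563 hr
W₂ = 1/(μ₂−λ) = 1/(22.53−7.14) = 0.06498 hr
W_total = W₁ + W₂ = 0.12563 + 0.06498 = 0.19061 hr

Final: 0.19061 hr


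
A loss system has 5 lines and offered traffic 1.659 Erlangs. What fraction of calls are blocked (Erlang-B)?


B(c,a) = (a^c/c!) / Σ_{k=0}^{c} a^k/k!
a^5/5! = 0.104725
Σ terms (k=0..5): 1.00000 + 1.65900 + 1.37614 + 0.76101 + 0.31563 + 0.10473 = 5.216498
B = 0.104725/5.216498 = 0.020076

Final: 0.020076


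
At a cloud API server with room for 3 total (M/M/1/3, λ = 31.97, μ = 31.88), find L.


ρ = 31.97/31.88 = 1.0028
L = ρ[1 − (K+1)ρ^K + Kρ^(K+1)] / [(1−ρ)(1−ρ^(K+1))]
Numerator: 1.0028·(1 − 4·1.008493 + 3·1.011340) = 0.00004813
Denominator: (-0.002823)·(-0.011340) = 0.00003201
L = 0.00004813/0.00003201 = 1.5035

Final: 1.5035


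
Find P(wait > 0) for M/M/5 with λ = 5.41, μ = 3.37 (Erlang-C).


a = λ/μ = 1.6053; ρ = a/5 = 0.3211
P₀ = 0.200360 (from M/M/c formula)
C(c,a) = [a^c/(c!(1−ρ))]·P₀ = [10.66195/(120·0.6789)]·0.200360
= 0.13087·0.200360 = 0.026220

Final: 0.026220


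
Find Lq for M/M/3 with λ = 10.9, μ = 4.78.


a = λ/μ = 2.2803; ρ = a/3 = 0.7601
P₀ = 0.070829
Lq = P₀·a^c·ρ / (c!·(1−ρ)²) = 0.070829·11.85757·0.7601/(6·0.05755)
= 1.84890

Final: 1.84890


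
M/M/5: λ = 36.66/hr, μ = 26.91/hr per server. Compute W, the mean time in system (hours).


a = 1.3623; ρ = 0.2725; P₀ = 0.255824
Lq = P₀·a^c·ρ/(c!(1−ρ)²) = 0.005149
Wq = Lq/λ = 0.005149/36.66 = 0.0001405 hr
W = Wq + 1/μ = 0.0001405 + 0.03716 = 0.03730 hr

Final: 0.03730 hr


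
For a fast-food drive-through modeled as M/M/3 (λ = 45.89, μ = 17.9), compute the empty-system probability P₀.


a = λ/μ = 45.89/17.9 = 2.5637; ρ = a/c = 0.8546
Σ_{k=0}^{2} a^k/k! (terms k=0..2) = 1.00000 + 2.56369 + 3.28625 = 6.84993
Tail: a^3/(3!(1−ρ)) = 16.84981/(6·0.1454) = 19.30932
P₀ = 1/(6.84993 + 19.30932) = 1/26.15926 = 0.038227

Final: 0.038227


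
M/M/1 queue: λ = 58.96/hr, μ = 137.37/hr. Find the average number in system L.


ρ = λ/μ = 58.96/137.37 = 0.4292
L = ρ/(1−ρ) = 0.4292/(1 − 0.4292) = 0.4292/0.5708 = 0.7519

Final: 0.7519


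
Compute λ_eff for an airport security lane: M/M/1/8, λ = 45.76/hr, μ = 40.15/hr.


ρ = 1.1397; P_K = (1−ρ)ρ^8/(1−ρ^9) = 0.177207
λ_eff = λ(1 − P_K) = 45.76·(1 − 0.177207) = 45.76·0.822793 = 37.6510 /hr

Final: 37.6510 /hr


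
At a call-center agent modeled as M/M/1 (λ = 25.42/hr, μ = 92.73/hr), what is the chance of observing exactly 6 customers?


ρ = 25.42/92.73 = 0.2741
P_n = (1−ρ)·ρ^n = (1 − 0.2741)·0.2741^6 = 0.7259·0.0004244 = 0.0003080

Final: 0.0003080


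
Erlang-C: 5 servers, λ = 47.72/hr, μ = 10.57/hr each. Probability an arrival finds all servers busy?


a = λ/μ = 4.5147; ρ = a/5 = 0.9029
P₀ = 0.004776 (from M/M/c formula)
C(c,a) = [a^c/(c!(1−ρ))]·P₀ = [1875.54392/(120·0.09707)]·0.004776
= 161.01770·0.004776 = 0.769059

Final: 0.769059


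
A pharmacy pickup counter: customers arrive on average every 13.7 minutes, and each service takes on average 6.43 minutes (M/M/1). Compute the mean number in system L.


λ = 60/13.7 = 4.3796 /hr
μ = 60/6.43 = 9.3313 /hr
ρ = λ/μ = 4.3796/9.3313 = 0.4693
L = ρ/(1−ρ) = 0.4693/0.5307 = 0.8845

Final: 0.8845


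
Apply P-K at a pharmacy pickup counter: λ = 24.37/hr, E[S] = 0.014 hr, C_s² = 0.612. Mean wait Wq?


ρ = λ·E[S] = 24.37·0.014 = 0.3412
E[S²] = E[S]²(1+C_s²) = 0.014²·(1+0.612) = 0.0003160
Wq = λ·E[S²]/(2(1−ρ)) = 24.37·0.0003160/(2·0.6588) = 0.005844 hr

Final: 0.005844 hr


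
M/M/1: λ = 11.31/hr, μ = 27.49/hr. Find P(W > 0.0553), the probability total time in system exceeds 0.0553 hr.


W ~ Exponential(μ−λ) for M/M/1.
μ − λ = 27.49 − 11.31 = 16.1800
P(W > t) = e^{−(μ−λ)t} = e^{−0.8948} = 0.408708

Final: 0.408708


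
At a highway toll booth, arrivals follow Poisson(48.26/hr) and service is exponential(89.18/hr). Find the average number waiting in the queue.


ρ = 48.26/89.18 = 0.5412
Lq = ρ²/(1−ρ) = 0.2928/0.4588 = 0.6382

Final: 0.6382


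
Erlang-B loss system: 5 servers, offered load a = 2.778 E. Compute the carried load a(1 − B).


B(5,2.778) = 0.091489 (Erlang-B)
Carried load = a(1 − B) = 2.778·(1 − 0.091489) = 2.778·0.908511 = 2.5238 E

Final: 2.5238 Erlangs


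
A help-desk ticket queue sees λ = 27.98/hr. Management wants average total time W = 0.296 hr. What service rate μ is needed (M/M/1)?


W = 1/(μ−λ) ⇒ μ − λ = 1/W = 1/0.296 = 3.3784
μ = λ + 1/W = 27.98 + 3.3784 = 31.3584 per hr

Final: 31.3584 /hr


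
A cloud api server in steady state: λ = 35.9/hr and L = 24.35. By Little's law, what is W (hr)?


W = L/λ = 24.35/35.9 = 0.6783 hr

Final: 0.6783 hr


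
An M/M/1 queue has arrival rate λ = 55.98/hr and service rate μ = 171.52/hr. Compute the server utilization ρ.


ρ = λ/μ = 55.98/171.52 = 0.3264

Final: 0.3264


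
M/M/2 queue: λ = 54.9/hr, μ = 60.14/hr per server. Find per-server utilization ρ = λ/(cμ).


ρ = λ/(cμ) = 54.9/(2·60.14) = 54.9/120.28 = 0.4564

Final: 0.4564


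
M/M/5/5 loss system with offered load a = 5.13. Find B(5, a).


B(c,a) = (a^c/c!) / Σ_{k=0}^{c} a^k/k!
a^5/5! = 29.607762
Σ terms (k=0..5): 1.00000 + 5.13000 + 13.15845 + 22.50095 + 28.85747 + 29.60776 = 100.254629
B = 29.607762/100.254629 = 0.295326

Final: 0.295326


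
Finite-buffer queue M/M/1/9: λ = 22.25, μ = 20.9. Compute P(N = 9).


ρ = λ/μ = 22.25/20.9 = 1.0646
P_K = (1−ρ)ρ^K/(1−ρ^(K+1)) = (-0.06459·1.756522)/(1 − 1.869981)
= -0.113460/-0.869981 = 0.130416

Final: 0.130416


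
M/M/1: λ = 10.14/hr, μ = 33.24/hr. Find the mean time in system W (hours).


W = 1/(μ−λ) = 1/(33.24 − 10.14) = 1/23.10 = 0.04329 hr

Final: 0.04329 hr


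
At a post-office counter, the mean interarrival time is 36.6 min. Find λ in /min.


λ = 1/(interarrival time) in consistent units.
1 minute = 1 min, so λ = 1/36.6 = 0.02732 per minute

Final: 0.02732 /min


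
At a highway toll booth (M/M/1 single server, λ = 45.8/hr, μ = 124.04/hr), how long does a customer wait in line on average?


ρ = 45.8/124.04 = 0.3692
Wq = ρ/(μ−λ) = 0.3692/(124.04 − 45.8) = 0.3692/78.24 = 0.004719 hr

Final: 0.004719 hr


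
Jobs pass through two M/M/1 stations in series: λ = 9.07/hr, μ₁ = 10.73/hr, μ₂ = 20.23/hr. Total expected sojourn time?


Each node sees arrival rate λ = 9.07/hr (tandem ⇒ throughput preserved).
W₁ = 1/(μ₁−λ) = 1/(10.73−9.07) = 0.60241 hr
W₂ = 1/(μ₂−λ) = 1/(20.23−9.07) = 0.08961 hr
W_total = W₁ + W₂ = 0.60241 + 0.08961 = 0.69202 hr

Final: 0.69202 hr


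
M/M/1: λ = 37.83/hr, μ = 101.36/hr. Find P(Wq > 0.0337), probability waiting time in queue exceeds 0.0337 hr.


ρ = 37.83/101.36 = 0.3732
P(Wq > t) = ρ·e^{−(μ−λ)t} = 0.3732·e^{−2.1410}
= 0.3732·0.117542 = 0.043869

Final: 0.043869


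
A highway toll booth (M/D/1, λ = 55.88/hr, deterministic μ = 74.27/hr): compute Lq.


ρ = 55.88/74.27 = 0.7524
M/D/1: Lq = ρ²/(2(1−ρ)) = 0.5661/(2·0.2476) = 1.14311

Final: 1.14311


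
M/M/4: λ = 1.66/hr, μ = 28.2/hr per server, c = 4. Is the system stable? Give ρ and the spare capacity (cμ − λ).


Total capacity cμ = 4·28.2 = 112.80/hr
ρ = λ/(cμ) = 1.66/112.80 = 0.01472
Stable ⇔ ρ < 1: YES
Spare capacity = cμ − λ = 112.80 − 1.66 = 111.14/hr

Final: ρ = 0.01472; stable; margin = 111.14/hr


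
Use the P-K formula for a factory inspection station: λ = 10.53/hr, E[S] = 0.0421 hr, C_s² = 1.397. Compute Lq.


ρ = λ·E[S] = 10.53·0.0421 = 0.4433
Lq = ρ²(1+C_s²)/(2(1−ρ)) = 0.1965·(1+1.397)/(2·0.5567)
= 0.1965·2.3970/1.1134 = 0.42310

Final: 0.42310


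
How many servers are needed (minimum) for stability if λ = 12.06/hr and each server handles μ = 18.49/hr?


Stability requires cμ > λ ⇔ c > λ/μ.
λ/μ = 12.06/18.49 = 0.6522
Minimum integer c = ⌊0.6522⌋ + 1 = 1
Check: 1·18.49 = 18.49 > 12.06, while 0·18.49 = 0.00 ≤ 12.06

Final: 1 servers


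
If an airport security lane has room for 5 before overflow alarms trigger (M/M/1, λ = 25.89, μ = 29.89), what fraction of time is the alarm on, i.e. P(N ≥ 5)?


ρ = 25.89/29.89 = 0.8662
P(N ≥ n) = ρ^n = 0.8662^5 = 0.487563

Final: 0.487563


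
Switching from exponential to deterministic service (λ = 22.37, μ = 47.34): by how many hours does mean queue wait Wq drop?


ρ = 22.37/47.34 = 0.4725
Wq(M/M/1) = ρ/(μ−λ) = 0.4725/24.97 = 0.01892 hr
Wq(M/D/1) = ρ/(2(μ−λ)) = 0.009462 hr
Savings = 0.01892 − 0.009462 = 0.009462 hr

Final: 0.009462 hr


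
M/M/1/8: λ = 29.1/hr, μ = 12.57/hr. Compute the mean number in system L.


ρ = 29.1/12.57 = 2.3150
L = ρ[1 − (K+1)ρ^K + Kρ^(K+1)] / [(1−ρ)(1−ρ^(K+1))]
Numerator: 2.3150·(1 − 9·825.014707 + 8·1909.938581) = 18185.477330
Denominator: (-1.3150)·(-1908.938581) = 2510.322574
L = 18185.477330/2510.322574 = 7.2443

Final: 7.2443
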